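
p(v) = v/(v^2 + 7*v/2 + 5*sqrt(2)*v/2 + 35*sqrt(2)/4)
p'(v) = v*(-2*v - 5*sqrt(2)/2 - 7/2)/(v^2 + 7*v/2 + 5*sqrt(2)*v/2 + 35*sqrt(2)/4)^2 + 1/(v^2 + 7*v/2 + 5*sqrt(2)*v/2 + 35*sqrt(2)/4) = 2*(-4*v^2 + 35*sqrt(2))/(8*v^4 + 56*v^3 + 40*sqrt(2)*v^3 + 198*v^2 + 280*sqrt(2)*v^2 + 490*sqrt(2)*v + 700*v + 1225)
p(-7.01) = -0.57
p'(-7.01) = -0.25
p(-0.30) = -0.03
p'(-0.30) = 0.11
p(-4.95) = -2.41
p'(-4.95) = -2.88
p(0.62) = 0.04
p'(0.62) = 0.04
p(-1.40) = -0.31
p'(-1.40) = 0.52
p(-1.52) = -0.38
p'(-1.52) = 0.63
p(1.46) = 0.06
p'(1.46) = 0.02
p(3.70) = 0.07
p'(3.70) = 0.00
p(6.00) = 0.07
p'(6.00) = 0.00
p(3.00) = 0.07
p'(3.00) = 0.00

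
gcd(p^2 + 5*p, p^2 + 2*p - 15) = p + 5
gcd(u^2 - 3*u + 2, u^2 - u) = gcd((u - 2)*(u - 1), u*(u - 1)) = u - 1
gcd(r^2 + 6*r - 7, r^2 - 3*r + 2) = r - 1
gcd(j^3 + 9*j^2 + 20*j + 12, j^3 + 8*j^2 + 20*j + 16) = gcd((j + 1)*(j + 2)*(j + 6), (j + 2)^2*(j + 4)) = j + 2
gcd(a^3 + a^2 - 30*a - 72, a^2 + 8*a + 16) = a + 4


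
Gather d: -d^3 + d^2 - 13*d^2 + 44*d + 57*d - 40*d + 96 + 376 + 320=-d^3 - 12*d^2 + 61*d + 792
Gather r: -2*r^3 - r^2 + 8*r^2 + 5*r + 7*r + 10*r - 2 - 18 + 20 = -2*r^3 + 7*r^2 + 22*r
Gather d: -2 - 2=-4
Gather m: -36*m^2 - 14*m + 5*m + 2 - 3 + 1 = -36*m^2 - 9*m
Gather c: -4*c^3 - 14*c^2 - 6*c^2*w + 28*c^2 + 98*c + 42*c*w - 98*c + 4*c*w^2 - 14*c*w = -4*c^3 + c^2*(14 - 6*w) + c*(4*w^2 + 28*w)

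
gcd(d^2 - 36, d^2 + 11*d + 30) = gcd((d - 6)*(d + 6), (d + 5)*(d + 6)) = d + 6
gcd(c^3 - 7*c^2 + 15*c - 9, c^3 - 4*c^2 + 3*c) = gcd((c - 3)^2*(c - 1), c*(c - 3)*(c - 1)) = c^2 - 4*c + 3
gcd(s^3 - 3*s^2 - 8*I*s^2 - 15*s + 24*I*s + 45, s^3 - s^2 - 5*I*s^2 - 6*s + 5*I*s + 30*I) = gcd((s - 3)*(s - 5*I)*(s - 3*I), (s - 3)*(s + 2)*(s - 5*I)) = s^2 + s*(-3 - 5*I) + 15*I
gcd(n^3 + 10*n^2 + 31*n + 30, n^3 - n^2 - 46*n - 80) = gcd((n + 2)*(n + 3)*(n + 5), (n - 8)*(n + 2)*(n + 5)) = n^2 + 7*n + 10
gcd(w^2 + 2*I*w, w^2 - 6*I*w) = w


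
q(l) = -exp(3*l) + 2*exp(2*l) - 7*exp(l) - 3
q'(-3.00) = -0.34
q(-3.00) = -3.34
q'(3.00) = -22836.14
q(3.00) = -7439.83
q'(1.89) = -741.18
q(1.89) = -251.74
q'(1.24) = -100.22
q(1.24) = -44.57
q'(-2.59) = -0.50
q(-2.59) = -3.51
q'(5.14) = -14810575.81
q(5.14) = -4918229.03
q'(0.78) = -27.38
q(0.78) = -19.13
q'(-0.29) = -4.26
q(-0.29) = -7.54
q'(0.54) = -15.39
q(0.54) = -14.18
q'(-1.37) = -1.57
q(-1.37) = -4.67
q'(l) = -3*exp(3*l) + 4*exp(2*l) - 7*exp(l) = (-3*exp(2*l) + 4*exp(l) - 7)*exp(l)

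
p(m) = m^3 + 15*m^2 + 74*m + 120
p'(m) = 3*m^2 + 30*m + 74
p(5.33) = 1091.97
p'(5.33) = 319.13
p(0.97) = 206.81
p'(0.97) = 105.92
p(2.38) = 394.57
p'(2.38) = 162.39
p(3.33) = 569.68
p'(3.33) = 207.17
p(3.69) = 647.54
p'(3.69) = 225.55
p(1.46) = 263.13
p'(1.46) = 124.19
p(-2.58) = 11.75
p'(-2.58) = 16.57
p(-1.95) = 25.32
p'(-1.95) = 26.91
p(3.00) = 504.00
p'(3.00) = 191.00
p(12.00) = 4896.00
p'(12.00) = 866.00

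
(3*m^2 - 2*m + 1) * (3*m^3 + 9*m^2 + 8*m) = 9*m^5 + 21*m^4 + 9*m^3 - 7*m^2 + 8*m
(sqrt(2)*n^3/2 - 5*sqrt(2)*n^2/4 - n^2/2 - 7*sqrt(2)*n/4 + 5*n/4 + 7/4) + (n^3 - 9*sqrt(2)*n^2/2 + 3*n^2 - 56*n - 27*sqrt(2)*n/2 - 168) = sqrt(2)*n^3/2 + n^3 - 23*sqrt(2)*n^2/4 + 5*n^2/2 - 219*n/4 - 61*sqrt(2)*n/4 - 665/4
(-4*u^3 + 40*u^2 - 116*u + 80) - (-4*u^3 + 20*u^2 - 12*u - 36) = 20*u^2 - 104*u + 116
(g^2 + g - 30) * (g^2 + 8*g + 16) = g^4 + 9*g^3 - 6*g^2 - 224*g - 480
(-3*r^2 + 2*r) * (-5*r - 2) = 15*r^3 - 4*r^2 - 4*r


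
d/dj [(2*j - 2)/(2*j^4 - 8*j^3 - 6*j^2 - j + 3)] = 2*(2*j^4 - 8*j^3 - 6*j^2 - j + (j - 1)*(-8*j^3 + 24*j^2 + 12*j + 1) + 3)/(-2*j^4 + 8*j^3 + 6*j^2 + j - 3)^2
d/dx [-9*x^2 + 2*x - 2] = 2 - 18*x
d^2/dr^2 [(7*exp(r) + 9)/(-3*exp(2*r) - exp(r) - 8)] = (-63*exp(4*r) - 303*exp(3*r) + 927*exp(2*r) + 911*exp(r) - 376)*exp(r)/(27*exp(6*r) + 27*exp(5*r) + 225*exp(4*r) + 145*exp(3*r) + 600*exp(2*r) + 192*exp(r) + 512)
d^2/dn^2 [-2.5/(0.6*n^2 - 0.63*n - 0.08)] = (-1.8*n^2 + 1.89*n + 2.5*(1.2*n - 0.63)*(2.4*n - 1.26) + 0.24)/(-0.6*n^2 + 0.63*n + 0.08)^3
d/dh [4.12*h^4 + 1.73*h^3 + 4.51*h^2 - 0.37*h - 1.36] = 16.48*h^3 + 5.19*h^2 + 9.02*h - 0.37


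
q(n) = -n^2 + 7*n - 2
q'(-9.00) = 25.00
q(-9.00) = -146.00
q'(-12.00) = 31.00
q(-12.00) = -230.00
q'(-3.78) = 14.56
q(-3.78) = -42.75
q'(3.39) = 0.22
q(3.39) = 10.24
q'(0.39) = 6.22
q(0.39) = 0.58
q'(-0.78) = 8.56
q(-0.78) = -8.07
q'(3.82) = -0.64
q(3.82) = 10.15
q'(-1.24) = 9.48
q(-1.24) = -12.22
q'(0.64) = 5.72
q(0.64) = 2.07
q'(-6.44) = 19.88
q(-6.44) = -88.55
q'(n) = 7 - 2*n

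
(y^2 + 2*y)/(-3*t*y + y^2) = (y + 2)/(-3*t + y)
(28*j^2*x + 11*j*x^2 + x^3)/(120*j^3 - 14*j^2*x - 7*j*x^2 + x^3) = x*(7*j + x)/(30*j^2 - 11*j*x + x^2)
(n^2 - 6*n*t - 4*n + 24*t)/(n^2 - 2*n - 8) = (n - 6*t)/(n + 2)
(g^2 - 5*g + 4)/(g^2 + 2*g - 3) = (g - 4)/(g + 3)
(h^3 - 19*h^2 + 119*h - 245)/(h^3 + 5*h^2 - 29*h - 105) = (h^2 - 14*h + 49)/(h^2 + 10*h + 21)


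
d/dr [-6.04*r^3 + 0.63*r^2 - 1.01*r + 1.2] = -18.12*r^2 + 1.26*r - 1.01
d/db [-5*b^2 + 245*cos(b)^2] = -10*b - 245*sin(2*b)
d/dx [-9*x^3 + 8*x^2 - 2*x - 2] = -27*x^2 + 16*x - 2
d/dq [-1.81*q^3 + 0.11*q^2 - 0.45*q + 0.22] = -5.43*q^2 + 0.22*q - 0.45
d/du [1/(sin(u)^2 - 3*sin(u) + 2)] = (3 - 2*sin(u))*cos(u)/(sin(u)^2 - 3*sin(u) + 2)^2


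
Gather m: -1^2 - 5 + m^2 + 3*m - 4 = m^2 + 3*m - 10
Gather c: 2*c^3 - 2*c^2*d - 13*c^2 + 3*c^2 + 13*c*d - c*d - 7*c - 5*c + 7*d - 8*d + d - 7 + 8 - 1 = 2*c^3 + c^2*(-2*d - 10) + c*(12*d - 12)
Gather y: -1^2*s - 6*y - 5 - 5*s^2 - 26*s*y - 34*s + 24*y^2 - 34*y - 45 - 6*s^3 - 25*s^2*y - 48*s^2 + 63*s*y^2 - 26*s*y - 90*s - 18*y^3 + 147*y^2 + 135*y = -6*s^3 - 53*s^2 - 125*s - 18*y^3 + y^2*(63*s + 171) + y*(-25*s^2 - 52*s + 95) - 50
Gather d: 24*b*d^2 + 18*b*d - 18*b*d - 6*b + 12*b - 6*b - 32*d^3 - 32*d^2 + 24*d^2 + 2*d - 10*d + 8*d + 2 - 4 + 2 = -32*d^3 + d^2*(24*b - 8)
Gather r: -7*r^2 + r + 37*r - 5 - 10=-7*r^2 + 38*r - 15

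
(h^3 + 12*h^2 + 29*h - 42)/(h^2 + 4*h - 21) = (h^2 + 5*h - 6)/(h - 3)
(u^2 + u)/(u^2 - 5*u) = (u + 1)/(u - 5)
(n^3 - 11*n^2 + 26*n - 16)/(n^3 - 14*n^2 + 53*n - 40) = (n - 2)/(n - 5)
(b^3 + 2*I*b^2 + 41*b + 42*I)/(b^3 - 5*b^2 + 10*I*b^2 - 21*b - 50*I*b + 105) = (b^2 - 5*I*b + 6)/(b^2 + b*(-5 + 3*I) - 15*I)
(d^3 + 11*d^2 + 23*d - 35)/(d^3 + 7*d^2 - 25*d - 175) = (d - 1)/(d - 5)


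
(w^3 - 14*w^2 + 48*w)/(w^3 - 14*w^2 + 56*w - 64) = w*(w - 6)/(w^2 - 6*w + 8)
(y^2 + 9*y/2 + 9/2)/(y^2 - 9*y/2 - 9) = (y + 3)/(y - 6)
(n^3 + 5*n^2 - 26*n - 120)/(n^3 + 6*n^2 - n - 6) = (n^2 - n - 20)/(n^2 - 1)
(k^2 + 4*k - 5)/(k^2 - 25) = (k - 1)/(k - 5)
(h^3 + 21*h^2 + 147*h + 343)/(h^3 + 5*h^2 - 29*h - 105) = (h^2 + 14*h + 49)/(h^2 - 2*h - 15)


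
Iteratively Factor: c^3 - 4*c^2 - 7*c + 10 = (c - 1)*(c^2 - 3*c - 10) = (c - 5)*(c - 1)*(c + 2)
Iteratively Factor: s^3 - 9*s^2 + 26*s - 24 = (s - 2)*(s^2 - 7*s + 12) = (s - 4)*(s - 2)*(s - 3)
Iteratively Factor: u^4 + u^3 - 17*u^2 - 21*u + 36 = (u - 4)*(u^3 + 5*u^2 + 3*u - 9) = (u - 4)*(u + 3)*(u^2 + 2*u - 3) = (u - 4)*(u - 1)*(u + 3)*(u + 3)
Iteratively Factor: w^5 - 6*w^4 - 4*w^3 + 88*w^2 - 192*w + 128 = (w - 2)*(w^4 - 4*w^3 - 12*w^2 + 64*w - 64) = (w - 2)^2*(w^3 - 2*w^2 - 16*w + 32) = (w - 2)^3*(w^2 - 16) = (w - 4)*(w - 2)^3*(w + 4)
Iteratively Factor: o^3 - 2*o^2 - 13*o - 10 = (o - 5)*(o^2 + 3*o + 2) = (o - 5)*(o + 1)*(o + 2)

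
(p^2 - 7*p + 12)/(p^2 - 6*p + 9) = (p - 4)/(p - 3)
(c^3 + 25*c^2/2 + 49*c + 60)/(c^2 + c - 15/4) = 2*(c^2 + 10*c + 24)/(2*c - 3)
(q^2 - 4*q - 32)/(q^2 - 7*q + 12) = (q^2 - 4*q - 32)/(q^2 - 7*q + 12)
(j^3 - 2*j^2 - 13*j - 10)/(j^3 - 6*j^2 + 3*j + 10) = (j + 2)/(j - 2)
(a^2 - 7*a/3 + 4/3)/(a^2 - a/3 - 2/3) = (3*a - 4)/(3*a + 2)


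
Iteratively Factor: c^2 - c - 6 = (c - 3)*(c + 2)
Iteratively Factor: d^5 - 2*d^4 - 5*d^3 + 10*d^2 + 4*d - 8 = (d - 2)*(d^4 - 5*d^2 + 4) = (d - 2)^2*(d^3 + 2*d^2 - d - 2) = (d - 2)^2*(d + 2)*(d^2 - 1) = (d - 2)^2*(d - 1)*(d + 2)*(d + 1)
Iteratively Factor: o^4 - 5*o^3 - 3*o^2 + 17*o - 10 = (o - 1)*(o^3 - 4*o^2 - 7*o + 10) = (o - 1)^2*(o^2 - 3*o - 10) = (o - 5)*(o - 1)^2*(o + 2)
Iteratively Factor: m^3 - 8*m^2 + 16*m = (m - 4)*(m^2 - 4*m) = m*(m - 4)*(m - 4)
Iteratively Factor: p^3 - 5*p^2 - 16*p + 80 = (p + 4)*(p^2 - 9*p + 20) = (p - 4)*(p + 4)*(p - 5)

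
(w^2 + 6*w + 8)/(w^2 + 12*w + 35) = (w^2 + 6*w + 8)/(w^2 + 12*w + 35)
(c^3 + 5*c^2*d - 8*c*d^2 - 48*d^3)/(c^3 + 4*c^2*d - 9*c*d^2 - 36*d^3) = (c + 4*d)/(c + 3*d)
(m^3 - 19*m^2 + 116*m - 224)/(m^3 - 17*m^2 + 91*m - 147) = (m^2 - 12*m + 32)/(m^2 - 10*m + 21)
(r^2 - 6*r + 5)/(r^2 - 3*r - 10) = (r - 1)/(r + 2)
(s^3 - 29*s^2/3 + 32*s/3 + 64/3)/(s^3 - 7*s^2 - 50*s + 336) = (s^2 - 5*s/3 - 8/3)/(s^2 + s - 42)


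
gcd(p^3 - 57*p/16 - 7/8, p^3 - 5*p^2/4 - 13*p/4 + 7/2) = p^2 - p/4 - 7/2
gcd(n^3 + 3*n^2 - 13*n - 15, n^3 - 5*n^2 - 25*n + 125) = n + 5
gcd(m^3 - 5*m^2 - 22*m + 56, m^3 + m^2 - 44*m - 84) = m - 7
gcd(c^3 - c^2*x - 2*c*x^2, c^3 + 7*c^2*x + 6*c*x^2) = c^2 + c*x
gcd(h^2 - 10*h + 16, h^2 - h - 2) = h - 2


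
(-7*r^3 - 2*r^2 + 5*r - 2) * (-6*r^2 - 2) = 42*r^5 + 12*r^4 - 16*r^3 + 16*r^2 - 10*r + 4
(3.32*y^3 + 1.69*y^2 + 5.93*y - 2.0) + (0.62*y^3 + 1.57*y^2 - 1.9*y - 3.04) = 3.94*y^3 + 3.26*y^2 + 4.03*y - 5.04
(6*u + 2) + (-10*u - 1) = 1 - 4*u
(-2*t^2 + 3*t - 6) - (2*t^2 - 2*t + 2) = -4*t^2 + 5*t - 8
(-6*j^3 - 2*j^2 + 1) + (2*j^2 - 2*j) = -6*j^3 - 2*j + 1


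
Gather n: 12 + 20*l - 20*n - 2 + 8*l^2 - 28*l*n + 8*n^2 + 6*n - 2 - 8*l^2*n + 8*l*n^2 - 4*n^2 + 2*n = 8*l^2 + 20*l + n^2*(8*l + 4) + n*(-8*l^2 - 28*l - 12) + 8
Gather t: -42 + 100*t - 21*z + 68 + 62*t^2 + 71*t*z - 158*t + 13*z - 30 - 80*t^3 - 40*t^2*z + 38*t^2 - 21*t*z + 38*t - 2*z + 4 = -80*t^3 + t^2*(100 - 40*z) + t*(50*z - 20) - 10*z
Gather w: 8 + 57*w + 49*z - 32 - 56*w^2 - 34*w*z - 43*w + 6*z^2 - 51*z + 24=-56*w^2 + w*(14 - 34*z) + 6*z^2 - 2*z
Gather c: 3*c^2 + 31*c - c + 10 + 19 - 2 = 3*c^2 + 30*c + 27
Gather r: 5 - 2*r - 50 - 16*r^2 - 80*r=-16*r^2 - 82*r - 45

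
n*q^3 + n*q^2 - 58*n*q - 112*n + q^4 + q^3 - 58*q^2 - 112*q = (n + q)*(q - 8)*(q + 2)*(q + 7)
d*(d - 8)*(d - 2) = d^3 - 10*d^2 + 16*d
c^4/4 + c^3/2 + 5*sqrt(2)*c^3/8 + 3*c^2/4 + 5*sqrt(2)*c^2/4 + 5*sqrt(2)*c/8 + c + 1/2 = (c/2 + 1/2)*(c/2 + sqrt(2))*(c + 1)*(c + sqrt(2)/2)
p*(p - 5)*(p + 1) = p^3 - 4*p^2 - 5*p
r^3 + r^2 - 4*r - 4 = (r - 2)*(r + 1)*(r + 2)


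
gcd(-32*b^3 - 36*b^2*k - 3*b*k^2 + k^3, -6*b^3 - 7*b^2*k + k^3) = b + k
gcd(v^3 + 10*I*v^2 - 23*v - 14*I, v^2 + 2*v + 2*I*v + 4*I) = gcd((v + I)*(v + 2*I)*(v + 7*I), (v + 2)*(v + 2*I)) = v + 2*I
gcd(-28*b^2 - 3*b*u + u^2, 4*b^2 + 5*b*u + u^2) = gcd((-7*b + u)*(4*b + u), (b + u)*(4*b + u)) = 4*b + u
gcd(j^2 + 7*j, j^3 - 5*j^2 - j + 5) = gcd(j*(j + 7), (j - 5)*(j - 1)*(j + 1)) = 1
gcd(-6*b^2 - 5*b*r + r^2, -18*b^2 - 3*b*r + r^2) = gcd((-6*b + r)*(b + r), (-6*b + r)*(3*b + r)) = -6*b + r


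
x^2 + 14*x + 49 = (x + 7)^2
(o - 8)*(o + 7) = o^2 - o - 56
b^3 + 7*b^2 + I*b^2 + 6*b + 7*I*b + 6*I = (b + 1)*(b + 6)*(b + I)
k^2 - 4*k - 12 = (k - 6)*(k + 2)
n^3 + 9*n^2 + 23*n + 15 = (n + 1)*(n + 3)*(n + 5)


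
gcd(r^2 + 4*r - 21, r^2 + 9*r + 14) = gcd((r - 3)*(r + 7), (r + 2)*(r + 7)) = r + 7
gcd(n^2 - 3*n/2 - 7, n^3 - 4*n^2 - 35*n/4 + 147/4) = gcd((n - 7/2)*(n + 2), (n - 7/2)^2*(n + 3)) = n - 7/2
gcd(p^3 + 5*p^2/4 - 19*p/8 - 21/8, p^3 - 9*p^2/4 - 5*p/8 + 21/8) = p^2 - p/2 - 3/2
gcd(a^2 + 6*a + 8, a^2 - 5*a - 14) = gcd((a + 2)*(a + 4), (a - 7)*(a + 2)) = a + 2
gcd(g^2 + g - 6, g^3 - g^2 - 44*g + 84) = g - 2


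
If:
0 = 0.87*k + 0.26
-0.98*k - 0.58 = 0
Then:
No Solution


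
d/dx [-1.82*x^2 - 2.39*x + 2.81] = -3.64*x - 2.39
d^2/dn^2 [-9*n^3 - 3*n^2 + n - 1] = -54*n - 6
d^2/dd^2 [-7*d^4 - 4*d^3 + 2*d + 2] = 12*d*(-7*d - 2)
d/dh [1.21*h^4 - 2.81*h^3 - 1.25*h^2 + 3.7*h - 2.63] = 4.84*h^3 - 8.43*h^2 - 2.5*h + 3.7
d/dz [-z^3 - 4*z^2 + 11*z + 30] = -3*z^2 - 8*z + 11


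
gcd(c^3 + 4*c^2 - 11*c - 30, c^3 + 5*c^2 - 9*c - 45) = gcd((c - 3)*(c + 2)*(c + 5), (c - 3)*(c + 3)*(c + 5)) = c^2 + 2*c - 15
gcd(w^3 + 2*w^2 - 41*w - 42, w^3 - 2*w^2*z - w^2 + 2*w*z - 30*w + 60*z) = w - 6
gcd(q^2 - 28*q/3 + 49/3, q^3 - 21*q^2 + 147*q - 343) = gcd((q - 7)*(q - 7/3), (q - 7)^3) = q - 7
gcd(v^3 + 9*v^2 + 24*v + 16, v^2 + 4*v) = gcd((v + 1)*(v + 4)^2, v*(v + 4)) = v + 4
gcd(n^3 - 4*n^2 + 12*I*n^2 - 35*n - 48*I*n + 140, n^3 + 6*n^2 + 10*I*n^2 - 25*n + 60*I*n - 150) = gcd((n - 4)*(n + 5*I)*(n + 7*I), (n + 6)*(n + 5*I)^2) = n + 5*I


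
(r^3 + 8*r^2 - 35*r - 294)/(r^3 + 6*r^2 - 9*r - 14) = (r^2 + r - 42)/(r^2 - r - 2)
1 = 1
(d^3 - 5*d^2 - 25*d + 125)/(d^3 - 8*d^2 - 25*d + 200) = (d - 5)/(d - 8)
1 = 1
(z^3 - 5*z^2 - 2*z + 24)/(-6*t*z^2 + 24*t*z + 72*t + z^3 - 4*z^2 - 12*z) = (z^2 - 7*z + 12)/(-6*t*z + 36*t + z^2 - 6*z)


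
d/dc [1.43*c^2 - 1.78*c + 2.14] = 2.86*c - 1.78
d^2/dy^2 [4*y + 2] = 0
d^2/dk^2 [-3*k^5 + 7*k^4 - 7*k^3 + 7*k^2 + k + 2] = -60*k^3 + 84*k^2 - 42*k + 14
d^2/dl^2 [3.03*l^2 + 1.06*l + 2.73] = 6.06000000000000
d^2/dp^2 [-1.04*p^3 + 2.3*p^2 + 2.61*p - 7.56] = 4.6 - 6.24*p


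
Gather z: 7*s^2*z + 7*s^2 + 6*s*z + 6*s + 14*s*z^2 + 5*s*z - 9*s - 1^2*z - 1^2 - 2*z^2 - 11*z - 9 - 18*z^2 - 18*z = 7*s^2 - 3*s + z^2*(14*s - 20) + z*(7*s^2 + 11*s - 30) - 10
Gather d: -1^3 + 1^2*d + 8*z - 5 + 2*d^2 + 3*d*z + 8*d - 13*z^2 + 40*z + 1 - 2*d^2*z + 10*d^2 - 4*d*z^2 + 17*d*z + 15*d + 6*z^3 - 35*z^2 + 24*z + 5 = d^2*(12 - 2*z) + d*(-4*z^2 + 20*z + 24) + 6*z^3 - 48*z^2 + 72*z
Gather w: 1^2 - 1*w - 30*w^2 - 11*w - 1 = -30*w^2 - 12*w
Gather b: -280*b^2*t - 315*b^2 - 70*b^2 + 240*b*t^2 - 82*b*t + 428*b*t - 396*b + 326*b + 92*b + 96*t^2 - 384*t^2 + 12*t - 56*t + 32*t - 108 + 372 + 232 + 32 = b^2*(-280*t - 385) + b*(240*t^2 + 346*t + 22) - 288*t^2 - 12*t + 528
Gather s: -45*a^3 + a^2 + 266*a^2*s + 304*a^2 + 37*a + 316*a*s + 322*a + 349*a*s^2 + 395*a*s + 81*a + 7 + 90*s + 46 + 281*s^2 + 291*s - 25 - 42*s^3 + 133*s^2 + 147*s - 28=-45*a^3 + 305*a^2 + 440*a - 42*s^3 + s^2*(349*a + 414) + s*(266*a^2 + 711*a + 528)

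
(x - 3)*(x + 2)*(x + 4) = x^3 + 3*x^2 - 10*x - 24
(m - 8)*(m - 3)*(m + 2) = m^3 - 9*m^2 + 2*m + 48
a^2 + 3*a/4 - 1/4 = (a - 1/4)*(a + 1)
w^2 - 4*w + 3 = (w - 3)*(w - 1)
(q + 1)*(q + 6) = q^2 + 7*q + 6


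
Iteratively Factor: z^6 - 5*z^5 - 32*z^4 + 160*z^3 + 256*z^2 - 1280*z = (z - 4)*(z^5 - z^4 - 36*z^3 + 16*z^2 + 320*z) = (z - 5)*(z - 4)*(z^4 + 4*z^3 - 16*z^2 - 64*z) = (z - 5)*(z - 4)*(z + 4)*(z^3 - 16*z) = (z - 5)*(z - 4)^2*(z + 4)*(z^2 + 4*z) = z*(z - 5)*(z - 4)^2*(z + 4)*(z + 4)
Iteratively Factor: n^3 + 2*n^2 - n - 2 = (n + 2)*(n^2 - 1) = (n + 1)*(n + 2)*(n - 1)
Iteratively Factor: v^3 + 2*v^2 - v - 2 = (v + 2)*(v^2 - 1) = (v + 1)*(v + 2)*(v - 1)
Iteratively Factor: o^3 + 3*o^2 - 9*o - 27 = (o + 3)*(o^2 - 9) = (o + 3)^2*(o - 3)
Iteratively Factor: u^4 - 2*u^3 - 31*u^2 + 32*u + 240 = (u + 4)*(u^3 - 6*u^2 - 7*u + 60) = (u + 3)*(u + 4)*(u^2 - 9*u + 20) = (u - 4)*(u + 3)*(u + 4)*(u - 5)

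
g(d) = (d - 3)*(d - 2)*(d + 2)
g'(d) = (d - 3)*(d - 2) + (d - 3)*(d + 2) + (d - 2)*(d + 2)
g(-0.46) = 13.11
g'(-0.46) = -0.61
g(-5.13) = -181.44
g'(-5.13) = 105.73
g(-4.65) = -134.81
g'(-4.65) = 88.77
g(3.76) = 7.70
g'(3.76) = 15.85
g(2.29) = -0.88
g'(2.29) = -2.01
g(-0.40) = 13.06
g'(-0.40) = -1.12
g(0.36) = 10.22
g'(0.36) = -5.77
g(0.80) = 7.39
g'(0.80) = -6.88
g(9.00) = 462.00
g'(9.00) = 185.00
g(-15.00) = -3978.00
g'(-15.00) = 761.00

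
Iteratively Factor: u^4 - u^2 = (u - 1)*(u^3 + u^2) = u*(u - 1)*(u^2 + u) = u*(u - 1)*(u + 1)*(u)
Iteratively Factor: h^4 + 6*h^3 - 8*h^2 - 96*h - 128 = (h - 4)*(h^3 + 10*h^2 + 32*h + 32) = (h - 4)*(h + 4)*(h^2 + 6*h + 8) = (h - 4)*(h + 2)*(h + 4)*(h + 4)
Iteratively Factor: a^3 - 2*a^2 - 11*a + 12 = (a + 3)*(a^2 - 5*a + 4) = (a - 4)*(a + 3)*(a - 1)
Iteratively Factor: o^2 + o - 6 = (o - 2)*(o + 3)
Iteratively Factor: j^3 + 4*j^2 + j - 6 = (j + 2)*(j^2 + 2*j - 3) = (j - 1)*(j + 2)*(j + 3)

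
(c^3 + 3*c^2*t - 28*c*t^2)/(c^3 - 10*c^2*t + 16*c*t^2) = (c^2 + 3*c*t - 28*t^2)/(c^2 - 10*c*t + 16*t^2)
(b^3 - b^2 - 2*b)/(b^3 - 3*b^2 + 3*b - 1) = b*(b^2 - b - 2)/(b^3 - 3*b^2 + 3*b - 1)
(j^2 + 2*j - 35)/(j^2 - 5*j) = (j + 7)/j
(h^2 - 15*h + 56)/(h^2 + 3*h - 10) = (h^2 - 15*h + 56)/(h^2 + 3*h - 10)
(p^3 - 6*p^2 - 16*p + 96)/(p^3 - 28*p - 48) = (p - 4)/(p + 2)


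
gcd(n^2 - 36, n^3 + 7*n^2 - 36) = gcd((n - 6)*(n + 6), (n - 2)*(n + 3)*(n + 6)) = n + 6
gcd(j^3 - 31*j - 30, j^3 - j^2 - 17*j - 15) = j + 1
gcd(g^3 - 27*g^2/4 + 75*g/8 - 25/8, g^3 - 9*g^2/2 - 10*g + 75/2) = g - 5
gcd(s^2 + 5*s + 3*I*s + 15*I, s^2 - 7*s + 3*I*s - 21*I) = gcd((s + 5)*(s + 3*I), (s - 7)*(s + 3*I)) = s + 3*I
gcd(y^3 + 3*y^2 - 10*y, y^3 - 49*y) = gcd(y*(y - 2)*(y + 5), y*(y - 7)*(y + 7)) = y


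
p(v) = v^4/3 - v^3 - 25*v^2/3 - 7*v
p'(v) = 4*v^3/3 - 3*v^2 - 50*v/3 - 7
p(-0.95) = 0.26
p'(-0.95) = 4.98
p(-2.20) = -6.48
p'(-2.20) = 0.95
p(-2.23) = -6.50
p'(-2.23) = 0.46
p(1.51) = -31.28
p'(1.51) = -34.42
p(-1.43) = -2.71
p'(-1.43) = 6.80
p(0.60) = -7.37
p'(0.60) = -17.79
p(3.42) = -115.81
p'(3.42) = -45.75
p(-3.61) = 20.33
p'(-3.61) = -48.66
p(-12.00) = 7524.00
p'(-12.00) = -2543.00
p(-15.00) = 18480.00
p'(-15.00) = -4932.00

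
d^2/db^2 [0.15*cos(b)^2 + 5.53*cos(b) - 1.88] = -5.53*cos(b) - 0.3*cos(2*b)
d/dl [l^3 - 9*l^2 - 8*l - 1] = 3*l^2 - 18*l - 8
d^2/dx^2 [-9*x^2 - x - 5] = -18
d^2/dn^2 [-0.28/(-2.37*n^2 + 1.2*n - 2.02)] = (-3.145464*n^2 + 1.59264*n + 0.28*(4.74*n - 1.2)*(9.48*n - 2.4) - 2.680944)/(2.37*n^2 - 1.2*n + 2.02)^3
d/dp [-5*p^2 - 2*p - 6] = -10*p - 2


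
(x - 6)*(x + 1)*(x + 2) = x^3 - 3*x^2 - 16*x - 12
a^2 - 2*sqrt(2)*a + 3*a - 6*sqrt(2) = (a + 3)*(a - 2*sqrt(2))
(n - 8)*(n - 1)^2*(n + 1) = n^4 - 9*n^3 + 7*n^2 + 9*n - 8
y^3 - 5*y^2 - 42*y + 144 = (y - 8)*(y - 3)*(y + 6)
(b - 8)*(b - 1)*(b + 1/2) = b^3 - 17*b^2/2 + 7*b/2 + 4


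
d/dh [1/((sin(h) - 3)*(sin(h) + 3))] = -sin(2*h)/((sin(h) - 3)^2*(sin(h) + 3)^2)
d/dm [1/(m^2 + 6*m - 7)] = 2*(-m - 3)/(m^2 + 6*m - 7)^2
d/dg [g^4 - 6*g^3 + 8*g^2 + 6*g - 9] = 4*g^3 - 18*g^2 + 16*g + 6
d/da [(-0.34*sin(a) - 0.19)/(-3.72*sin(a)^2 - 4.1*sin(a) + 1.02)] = (-1.4136*sin(a) + 0.6324*cos(2*a) - 1.7582)*cos(a)/(3.72*sin(a)^2 + 4.1*sin(a) - 1.02)^2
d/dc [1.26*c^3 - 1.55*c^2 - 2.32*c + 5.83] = 3.78*c^2 - 3.1*c - 2.32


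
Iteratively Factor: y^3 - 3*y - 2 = (y + 1)*(y^2 - y - 2) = (y + 1)^2*(y - 2)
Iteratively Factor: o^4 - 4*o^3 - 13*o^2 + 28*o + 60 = (o + 2)*(o^3 - 6*o^2 - o + 30) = (o + 2)^2*(o^2 - 8*o + 15) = (o - 5)*(o + 2)^2*(o - 3)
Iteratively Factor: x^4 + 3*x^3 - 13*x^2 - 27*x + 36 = (x - 3)*(x^3 + 6*x^2 + 5*x - 12) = (x - 3)*(x + 4)*(x^2 + 2*x - 3) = (x - 3)*(x - 1)*(x + 4)*(x + 3)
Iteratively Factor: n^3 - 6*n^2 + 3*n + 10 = (n - 2)*(n^2 - 4*n - 5) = (n - 5)*(n - 2)*(n + 1)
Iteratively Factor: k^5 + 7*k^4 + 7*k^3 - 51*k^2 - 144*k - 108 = (k - 3)*(k^4 + 10*k^3 + 37*k^2 + 60*k + 36) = (k - 3)*(k + 3)*(k^3 + 7*k^2 + 16*k + 12) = (k - 3)*(k + 3)^2*(k^2 + 4*k + 4) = (k - 3)*(k + 2)*(k + 3)^2*(k + 2)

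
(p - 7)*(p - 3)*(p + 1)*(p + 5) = p^4 - 4*p^3 - 34*p^2 + 76*p + 105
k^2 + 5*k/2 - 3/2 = (k - 1/2)*(k + 3)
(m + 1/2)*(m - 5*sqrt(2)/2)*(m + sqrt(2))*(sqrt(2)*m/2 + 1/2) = sqrt(2)*m^4/2 - m^3 + sqrt(2)*m^3/4 - 13*sqrt(2)*m^2/4 - m^2/2 - 5*m/2 - 13*sqrt(2)*m/8 - 5/4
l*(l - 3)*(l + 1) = l^3 - 2*l^2 - 3*l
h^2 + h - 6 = (h - 2)*(h + 3)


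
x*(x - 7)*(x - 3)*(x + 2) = x^4 - 8*x^3 + x^2 + 42*x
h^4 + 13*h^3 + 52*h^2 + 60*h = h*(h + 2)*(h + 5)*(h + 6)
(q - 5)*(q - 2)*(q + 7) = q^3 - 39*q + 70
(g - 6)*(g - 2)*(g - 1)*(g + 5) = g^4 - 4*g^3 - 25*g^2 + 88*g - 60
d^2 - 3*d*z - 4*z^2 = (d - 4*z)*(d + z)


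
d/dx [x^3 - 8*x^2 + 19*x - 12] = 3*x^2 - 16*x + 19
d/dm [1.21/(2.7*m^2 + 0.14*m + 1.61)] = (-6.534*m - 0.1694)/(2.7*m^2 + 0.14*m + 1.61)^2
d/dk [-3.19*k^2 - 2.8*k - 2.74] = -6.38*k - 2.8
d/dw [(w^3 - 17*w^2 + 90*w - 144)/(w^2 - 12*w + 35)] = (w^4 - 24*w^3 + 219*w^2 - 902*w + 1422)/(w^4 - 24*w^3 + 214*w^2 - 840*w + 1225)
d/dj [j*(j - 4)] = 2*j - 4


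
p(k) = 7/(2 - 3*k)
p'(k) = 21/(2 - 3*k)^2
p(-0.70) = 1.71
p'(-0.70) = 1.25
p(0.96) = -7.95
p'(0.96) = 27.12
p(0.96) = -7.95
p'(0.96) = 27.12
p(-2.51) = 0.73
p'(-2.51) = 0.23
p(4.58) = -0.60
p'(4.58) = 0.15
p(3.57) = -0.80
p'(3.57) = 0.28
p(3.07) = -0.97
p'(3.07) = 0.40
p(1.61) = -2.47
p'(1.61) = 2.62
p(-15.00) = 0.15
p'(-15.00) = 0.01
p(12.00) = -0.21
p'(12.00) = 0.02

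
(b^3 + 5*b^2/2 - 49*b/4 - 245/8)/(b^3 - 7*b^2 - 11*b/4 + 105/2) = (b + 7/2)/(b - 6)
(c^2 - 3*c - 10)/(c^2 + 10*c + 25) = (c^2 - 3*c - 10)/(c^2 + 10*c + 25)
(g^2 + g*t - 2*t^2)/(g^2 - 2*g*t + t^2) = (-g - 2*t)/(-g + t)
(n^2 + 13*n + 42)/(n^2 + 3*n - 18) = (n + 7)/(n - 3)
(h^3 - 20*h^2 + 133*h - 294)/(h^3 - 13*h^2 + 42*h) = (h - 7)/h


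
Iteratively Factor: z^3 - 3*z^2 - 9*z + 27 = (z - 3)*(z^2 - 9) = (z - 3)^2*(z + 3)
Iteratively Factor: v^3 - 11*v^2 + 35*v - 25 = (v - 1)*(v^2 - 10*v + 25) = (v - 5)*(v - 1)*(v - 5)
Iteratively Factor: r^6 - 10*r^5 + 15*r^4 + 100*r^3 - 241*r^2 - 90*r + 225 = (r + 3)*(r^5 - 13*r^4 + 54*r^3 - 62*r^2 - 55*r + 75) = (r - 5)*(r + 3)*(r^4 - 8*r^3 + 14*r^2 + 8*r - 15) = (r - 5)^2*(r + 3)*(r^3 - 3*r^2 - r + 3) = (r - 5)^2*(r + 1)*(r + 3)*(r^2 - 4*r + 3) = (r - 5)^2*(r - 3)*(r + 1)*(r + 3)*(r - 1)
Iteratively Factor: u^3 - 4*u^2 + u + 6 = (u + 1)*(u^2 - 5*u + 6) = (u - 3)*(u + 1)*(u - 2)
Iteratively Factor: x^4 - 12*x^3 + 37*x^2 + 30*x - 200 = (x - 4)*(x^3 - 8*x^2 + 5*x + 50) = (x - 5)*(x - 4)*(x^2 - 3*x - 10) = (x - 5)*(x - 4)*(x + 2)*(x - 5)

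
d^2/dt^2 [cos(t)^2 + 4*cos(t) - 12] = -4*cos(t) - 2*cos(2*t)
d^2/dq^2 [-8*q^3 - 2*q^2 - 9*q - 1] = -48*q - 4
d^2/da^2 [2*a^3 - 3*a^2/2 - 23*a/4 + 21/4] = 12*a - 3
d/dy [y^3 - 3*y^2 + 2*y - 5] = 3*y^2 - 6*y + 2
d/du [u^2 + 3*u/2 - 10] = 2*u + 3/2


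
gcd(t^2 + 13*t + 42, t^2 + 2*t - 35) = t + 7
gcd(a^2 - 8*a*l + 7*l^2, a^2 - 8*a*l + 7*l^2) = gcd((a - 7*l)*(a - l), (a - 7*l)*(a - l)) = a^2 - 8*a*l + 7*l^2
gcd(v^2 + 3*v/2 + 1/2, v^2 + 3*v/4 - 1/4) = v + 1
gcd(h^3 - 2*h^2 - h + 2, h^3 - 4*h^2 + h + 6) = h^2 - h - 2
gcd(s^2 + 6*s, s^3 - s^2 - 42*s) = s^2 + 6*s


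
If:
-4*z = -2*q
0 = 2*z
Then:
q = 0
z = 0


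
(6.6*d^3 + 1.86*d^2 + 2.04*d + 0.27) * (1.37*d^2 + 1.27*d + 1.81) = 9.042*d^5 + 10.9302*d^4 + 17.103*d^3 + 6.3273*d^2 + 4.0353*d + 0.4887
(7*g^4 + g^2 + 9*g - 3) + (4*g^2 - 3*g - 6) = 7*g^4 + 5*g^2 + 6*g - 9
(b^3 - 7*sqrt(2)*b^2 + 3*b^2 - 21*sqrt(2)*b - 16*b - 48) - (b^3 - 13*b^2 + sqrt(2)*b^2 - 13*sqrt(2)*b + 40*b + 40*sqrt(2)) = -8*sqrt(2)*b^2 + 16*b^2 - 56*b - 8*sqrt(2)*b - 40*sqrt(2) - 48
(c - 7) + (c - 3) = 2*c - 10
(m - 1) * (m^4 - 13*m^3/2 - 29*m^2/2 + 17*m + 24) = m^5 - 15*m^4/2 - 8*m^3 + 63*m^2/2 + 7*m - 24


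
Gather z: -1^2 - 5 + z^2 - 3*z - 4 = z^2 - 3*z - 10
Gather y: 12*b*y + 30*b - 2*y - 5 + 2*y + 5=12*b*y + 30*b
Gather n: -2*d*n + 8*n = n*(8 - 2*d)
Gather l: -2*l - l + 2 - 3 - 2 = -3*l - 3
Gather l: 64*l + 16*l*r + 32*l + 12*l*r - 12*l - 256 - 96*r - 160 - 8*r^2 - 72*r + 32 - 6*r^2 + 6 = l*(28*r + 84) - 14*r^2 - 168*r - 378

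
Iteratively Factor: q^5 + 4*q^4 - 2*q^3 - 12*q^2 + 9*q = (q - 1)*(q^4 + 5*q^3 + 3*q^2 - 9*q) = (q - 1)*(q + 3)*(q^3 + 2*q^2 - 3*q) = (q - 1)^2*(q + 3)*(q^2 + 3*q) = (q - 1)^2*(q + 3)^2*(q)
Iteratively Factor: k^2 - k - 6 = (k + 2)*(k - 3)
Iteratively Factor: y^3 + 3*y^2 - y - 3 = (y + 1)*(y^2 + 2*y - 3) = (y - 1)*(y + 1)*(y + 3)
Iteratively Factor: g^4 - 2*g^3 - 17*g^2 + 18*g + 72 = (g + 2)*(g^3 - 4*g^2 - 9*g + 36) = (g - 4)*(g + 2)*(g^2 - 9) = (g - 4)*(g + 2)*(g + 3)*(g - 3)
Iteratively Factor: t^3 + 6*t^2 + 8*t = (t + 4)*(t^2 + 2*t) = (t + 2)*(t + 4)*(t)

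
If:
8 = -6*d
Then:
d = -4/3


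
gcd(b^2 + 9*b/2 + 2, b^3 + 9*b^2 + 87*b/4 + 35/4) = b + 1/2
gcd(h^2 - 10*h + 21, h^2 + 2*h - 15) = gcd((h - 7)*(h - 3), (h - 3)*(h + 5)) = h - 3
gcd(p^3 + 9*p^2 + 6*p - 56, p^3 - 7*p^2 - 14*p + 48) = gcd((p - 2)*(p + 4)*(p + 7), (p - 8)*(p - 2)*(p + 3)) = p - 2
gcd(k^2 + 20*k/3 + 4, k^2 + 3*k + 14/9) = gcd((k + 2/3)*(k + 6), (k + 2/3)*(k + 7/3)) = k + 2/3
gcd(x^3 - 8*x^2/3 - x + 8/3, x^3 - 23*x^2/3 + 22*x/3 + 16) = x^2 - 5*x/3 - 8/3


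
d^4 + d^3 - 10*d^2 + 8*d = d*(d - 2)*(d - 1)*(d + 4)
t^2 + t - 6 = (t - 2)*(t + 3)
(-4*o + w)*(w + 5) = -4*o*w - 20*o + w^2 + 5*w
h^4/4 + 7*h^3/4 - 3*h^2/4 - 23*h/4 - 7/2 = (h/4 + 1/4)*(h - 2)*(h + 1)*(h + 7)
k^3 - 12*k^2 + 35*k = k*(k - 7)*(k - 5)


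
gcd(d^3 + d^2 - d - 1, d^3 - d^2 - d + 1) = d^2 - 1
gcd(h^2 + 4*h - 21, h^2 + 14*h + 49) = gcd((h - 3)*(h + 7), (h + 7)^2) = h + 7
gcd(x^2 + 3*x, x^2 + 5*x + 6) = x + 3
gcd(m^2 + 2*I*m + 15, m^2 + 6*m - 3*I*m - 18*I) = m - 3*I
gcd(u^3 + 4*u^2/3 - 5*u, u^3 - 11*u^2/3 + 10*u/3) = u^2 - 5*u/3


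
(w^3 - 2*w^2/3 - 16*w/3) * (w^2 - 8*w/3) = w^5 - 10*w^4/3 - 32*w^3/9 + 128*w^2/9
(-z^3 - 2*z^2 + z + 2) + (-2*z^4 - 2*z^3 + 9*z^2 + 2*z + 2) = -2*z^4 - 3*z^3 + 7*z^2 + 3*z + 4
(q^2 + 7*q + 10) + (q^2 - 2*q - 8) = 2*q^2 + 5*q + 2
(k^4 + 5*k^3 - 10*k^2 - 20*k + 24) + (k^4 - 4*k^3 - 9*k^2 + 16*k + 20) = 2*k^4 + k^3 - 19*k^2 - 4*k + 44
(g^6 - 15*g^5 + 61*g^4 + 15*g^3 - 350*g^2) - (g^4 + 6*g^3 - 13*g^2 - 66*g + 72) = g^6 - 15*g^5 + 60*g^4 + 9*g^3 - 337*g^2 + 66*g - 72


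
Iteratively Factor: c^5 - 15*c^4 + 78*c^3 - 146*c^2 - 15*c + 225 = (c - 3)*(c^4 - 12*c^3 + 42*c^2 - 20*c - 75) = (c - 5)*(c - 3)*(c^3 - 7*c^2 + 7*c + 15) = (c - 5)*(c - 3)^2*(c^2 - 4*c - 5) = (c - 5)*(c - 3)^2*(c + 1)*(c - 5)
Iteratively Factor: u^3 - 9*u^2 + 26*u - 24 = (u - 3)*(u^2 - 6*u + 8) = (u - 4)*(u - 3)*(u - 2)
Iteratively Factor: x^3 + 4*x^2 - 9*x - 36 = (x + 3)*(x^2 + x - 12) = (x - 3)*(x + 3)*(x + 4)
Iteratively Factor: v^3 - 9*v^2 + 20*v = (v - 4)*(v^2 - 5*v) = v*(v - 4)*(v - 5)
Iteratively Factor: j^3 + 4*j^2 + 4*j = (j + 2)*(j^2 + 2*j) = j*(j + 2)*(j + 2)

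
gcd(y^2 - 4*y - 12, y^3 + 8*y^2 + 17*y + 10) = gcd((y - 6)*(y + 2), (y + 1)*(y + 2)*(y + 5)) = y + 2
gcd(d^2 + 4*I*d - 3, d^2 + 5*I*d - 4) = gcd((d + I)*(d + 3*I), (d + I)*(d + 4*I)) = d + I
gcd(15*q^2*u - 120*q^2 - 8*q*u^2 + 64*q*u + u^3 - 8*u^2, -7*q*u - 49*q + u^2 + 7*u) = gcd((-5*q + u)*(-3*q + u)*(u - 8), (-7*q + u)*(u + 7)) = 1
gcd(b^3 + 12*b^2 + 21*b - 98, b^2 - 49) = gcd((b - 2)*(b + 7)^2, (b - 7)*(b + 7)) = b + 7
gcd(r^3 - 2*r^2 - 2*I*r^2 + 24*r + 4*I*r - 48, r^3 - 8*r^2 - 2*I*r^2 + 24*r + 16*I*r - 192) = r^2 - 2*I*r + 24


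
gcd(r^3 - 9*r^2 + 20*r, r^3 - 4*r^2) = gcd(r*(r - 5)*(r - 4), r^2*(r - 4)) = r^2 - 4*r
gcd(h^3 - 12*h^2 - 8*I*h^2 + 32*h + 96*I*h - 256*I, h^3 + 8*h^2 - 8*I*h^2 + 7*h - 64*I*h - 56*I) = h - 8*I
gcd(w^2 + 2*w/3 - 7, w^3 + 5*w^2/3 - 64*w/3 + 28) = w - 7/3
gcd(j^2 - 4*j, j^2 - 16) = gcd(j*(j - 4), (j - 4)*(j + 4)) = j - 4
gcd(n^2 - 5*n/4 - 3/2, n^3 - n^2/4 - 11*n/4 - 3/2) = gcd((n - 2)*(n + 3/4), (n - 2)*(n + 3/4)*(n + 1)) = n^2 - 5*n/4 - 3/2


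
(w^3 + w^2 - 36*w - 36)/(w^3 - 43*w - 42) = (w - 6)/(w - 7)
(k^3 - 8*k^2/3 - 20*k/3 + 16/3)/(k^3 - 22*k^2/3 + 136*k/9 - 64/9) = 3*(k + 2)/(3*k - 8)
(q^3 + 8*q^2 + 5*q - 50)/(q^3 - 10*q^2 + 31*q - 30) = (q^2 + 10*q + 25)/(q^2 - 8*q + 15)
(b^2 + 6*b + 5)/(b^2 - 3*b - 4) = (b + 5)/(b - 4)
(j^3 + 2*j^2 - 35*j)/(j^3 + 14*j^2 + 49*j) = (j - 5)/(j + 7)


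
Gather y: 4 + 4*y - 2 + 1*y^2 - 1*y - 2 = y^2 + 3*y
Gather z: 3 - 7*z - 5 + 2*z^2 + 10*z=2*z^2 + 3*z - 2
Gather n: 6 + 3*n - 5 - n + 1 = 2*n + 2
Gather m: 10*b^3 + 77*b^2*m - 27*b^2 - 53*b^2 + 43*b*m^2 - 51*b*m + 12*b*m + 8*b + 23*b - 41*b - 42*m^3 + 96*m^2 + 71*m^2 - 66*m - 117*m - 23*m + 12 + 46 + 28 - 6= 10*b^3 - 80*b^2 - 10*b - 42*m^3 + m^2*(43*b + 167) + m*(77*b^2 - 39*b - 206) + 80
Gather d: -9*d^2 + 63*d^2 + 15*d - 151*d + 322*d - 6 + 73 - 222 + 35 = 54*d^2 + 186*d - 120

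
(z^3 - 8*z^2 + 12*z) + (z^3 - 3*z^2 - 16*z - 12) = 2*z^3 - 11*z^2 - 4*z - 12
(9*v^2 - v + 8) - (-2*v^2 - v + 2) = 11*v^2 + 6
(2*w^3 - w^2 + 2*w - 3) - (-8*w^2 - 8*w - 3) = 2*w^3 + 7*w^2 + 10*w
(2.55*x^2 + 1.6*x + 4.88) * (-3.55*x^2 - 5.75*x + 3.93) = -9.0525*x^4 - 20.3425*x^3 - 16.5025*x^2 - 21.772*x + 19.1784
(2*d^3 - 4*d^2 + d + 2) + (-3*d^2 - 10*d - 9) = 2*d^3 - 7*d^2 - 9*d - 7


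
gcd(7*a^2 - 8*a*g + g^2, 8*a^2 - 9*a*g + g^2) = a - g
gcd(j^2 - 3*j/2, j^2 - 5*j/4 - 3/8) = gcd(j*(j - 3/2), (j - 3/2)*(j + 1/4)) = j - 3/2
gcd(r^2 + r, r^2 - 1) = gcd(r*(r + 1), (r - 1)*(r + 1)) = r + 1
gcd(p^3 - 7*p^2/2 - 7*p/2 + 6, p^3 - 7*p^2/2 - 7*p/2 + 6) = p^3 - 7*p^2/2 - 7*p/2 + 6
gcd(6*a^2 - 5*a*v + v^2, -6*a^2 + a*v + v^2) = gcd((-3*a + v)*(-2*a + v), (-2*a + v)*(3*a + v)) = -2*a + v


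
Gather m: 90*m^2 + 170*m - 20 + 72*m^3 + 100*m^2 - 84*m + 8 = 72*m^3 + 190*m^2 + 86*m - 12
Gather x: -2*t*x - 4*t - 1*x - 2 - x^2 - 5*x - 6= -4*t - x^2 + x*(-2*t - 6) - 8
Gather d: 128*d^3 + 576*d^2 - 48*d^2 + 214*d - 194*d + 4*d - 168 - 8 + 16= 128*d^3 + 528*d^2 + 24*d - 160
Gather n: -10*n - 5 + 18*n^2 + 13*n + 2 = 18*n^2 + 3*n - 3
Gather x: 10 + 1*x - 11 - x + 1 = 0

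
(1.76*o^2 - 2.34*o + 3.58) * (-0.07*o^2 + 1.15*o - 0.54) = -0.1232*o^4 + 2.1878*o^3 - 3.892*o^2 + 5.3806*o - 1.9332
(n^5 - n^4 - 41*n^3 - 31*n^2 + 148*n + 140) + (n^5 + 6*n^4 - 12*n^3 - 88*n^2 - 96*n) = 2*n^5 + 5*n^4 - 53*n^3 - 119*n^2 + 52*n + 140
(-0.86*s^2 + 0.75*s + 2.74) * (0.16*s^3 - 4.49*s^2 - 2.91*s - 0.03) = -0.1376*s^5 + 3.9814*s^4 - 0.4265*s^3 - 14.4593*s^2 - 7.9959*s - 0.0822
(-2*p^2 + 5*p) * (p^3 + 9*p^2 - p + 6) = -2*p^5 - 13*p^4 + 47*p^3 - 17*p^2 + 30*p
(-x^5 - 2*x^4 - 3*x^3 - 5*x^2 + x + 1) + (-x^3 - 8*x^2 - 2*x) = -x^5 - 2*x^4 - 4*x^3 - 13*x^2 - x + 1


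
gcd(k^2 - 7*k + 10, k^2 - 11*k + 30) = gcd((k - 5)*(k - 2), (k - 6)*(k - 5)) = k - 5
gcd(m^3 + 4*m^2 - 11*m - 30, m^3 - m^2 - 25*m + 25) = m + 5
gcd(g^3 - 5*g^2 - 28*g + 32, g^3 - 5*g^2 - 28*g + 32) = g^3 - 5*g^2 - 28*g + 32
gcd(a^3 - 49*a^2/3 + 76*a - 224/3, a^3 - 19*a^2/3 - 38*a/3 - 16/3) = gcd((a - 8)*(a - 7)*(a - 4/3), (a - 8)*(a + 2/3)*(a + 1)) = a - 8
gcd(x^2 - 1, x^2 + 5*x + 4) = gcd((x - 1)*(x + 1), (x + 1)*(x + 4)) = x + 1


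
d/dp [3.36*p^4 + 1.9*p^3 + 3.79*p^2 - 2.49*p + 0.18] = 13.44*p^3 + 5.7*p^2 + 7.58*p - 2.49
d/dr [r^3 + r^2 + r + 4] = 3*r^2 + 2*r + 1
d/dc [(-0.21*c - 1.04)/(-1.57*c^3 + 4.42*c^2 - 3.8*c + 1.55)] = (-0.6594*c^3 - 3.9702*c^2 + 9.1936*c - 4.2775)/(2.4649*c^6 - 13.8788*c^5 + 31.4684*c^4 - 38.459*c^3 + 28.142*c^2 - 11.78*c + 2.4025)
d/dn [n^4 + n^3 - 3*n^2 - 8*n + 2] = 4*n^3 + 3*n^2 - 6*n - 8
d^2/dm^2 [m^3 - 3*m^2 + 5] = 6*m - 6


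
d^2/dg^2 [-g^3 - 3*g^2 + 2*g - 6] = -6*g - 6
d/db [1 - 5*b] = -5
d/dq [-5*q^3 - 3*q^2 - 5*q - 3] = -15*q^2 - 6*q - 5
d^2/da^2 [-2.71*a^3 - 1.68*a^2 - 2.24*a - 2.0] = -16.26*a - 3.36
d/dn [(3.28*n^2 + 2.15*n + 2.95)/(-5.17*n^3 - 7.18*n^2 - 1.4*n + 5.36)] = (16.9576*n^4 + 22.231*n^3 + 56.5995*n^2 + 77.5236*n + 15.654)/(26.7289*n^6 + 74.2412*n^5 + 66.0284*n^4 - 35.3184*n^3 - 75.0096*n^2 - 15.008*n + 28.7296)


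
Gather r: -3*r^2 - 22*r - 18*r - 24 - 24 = -3*r^2 - 40*r - 48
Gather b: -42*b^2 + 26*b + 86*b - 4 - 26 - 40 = -42*b^2 + 112*b - 70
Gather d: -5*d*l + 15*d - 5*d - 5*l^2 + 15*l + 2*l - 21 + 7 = d*(10 - 5*l) - 5*l^2 + 17*l - 14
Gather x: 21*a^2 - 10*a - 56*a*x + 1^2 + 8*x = 21*a^2 - 10*a + x*(8 - 56*a) + 1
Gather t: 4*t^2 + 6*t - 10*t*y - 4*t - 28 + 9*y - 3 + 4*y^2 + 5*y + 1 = 4*t^2 + t*(2 - 10*y) + 4*y^2 + 14*y - 30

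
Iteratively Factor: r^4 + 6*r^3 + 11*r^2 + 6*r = (r)*(r^3 + 6*r^2 + 11*r + 6) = r*(r + 1)*(r^2 + 5*r + 6) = r*(r + 1)*(r + 2)*(r + 3)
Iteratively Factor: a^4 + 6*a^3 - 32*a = (a - 2)*(a^3 + 8*a^2 + 16*a) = (a - 2)*(a + 4)*(a^2 + 4*a) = a*(a - 2)*(a + 4)*(a + 4)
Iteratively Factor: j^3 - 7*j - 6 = (j + 1)*(j^2 - j - 6) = (j + 1)*(j + 2)*(j - 3)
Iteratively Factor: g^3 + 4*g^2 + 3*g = (g)*(g^2 + 4*g + 3) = g*(g + 1)*(g + 3)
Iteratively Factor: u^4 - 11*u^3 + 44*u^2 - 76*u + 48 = (u - 3)*(u^3 - 8*u^2 + 20*u - 16) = (u - 4)*(u - 3)*(u^2 - 4*u + 4) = (u - 4)*(u - 3)*(u - 2)*(u - 2)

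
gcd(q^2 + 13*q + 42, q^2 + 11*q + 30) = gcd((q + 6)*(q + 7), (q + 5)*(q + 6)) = q + 6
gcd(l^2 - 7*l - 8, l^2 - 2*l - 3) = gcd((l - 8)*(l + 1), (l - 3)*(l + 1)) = l + 1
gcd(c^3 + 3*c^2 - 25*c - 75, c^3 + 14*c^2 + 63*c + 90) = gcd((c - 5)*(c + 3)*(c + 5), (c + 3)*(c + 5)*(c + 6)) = c^2 + 8*c + 15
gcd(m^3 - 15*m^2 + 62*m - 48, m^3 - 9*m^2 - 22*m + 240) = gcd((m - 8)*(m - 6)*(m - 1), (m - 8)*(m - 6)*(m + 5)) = m^2 - 14*m + 48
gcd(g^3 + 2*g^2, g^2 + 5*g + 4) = 1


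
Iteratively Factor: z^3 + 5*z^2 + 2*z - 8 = (z - 1)*(z^2 + 6*z + 8) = (z - 1)*(z + 2)*(z + 4)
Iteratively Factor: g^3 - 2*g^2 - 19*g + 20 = (g + 4)*(g^2 - 6*g + 5) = (g - 1)*(g + 4)*(g - 5)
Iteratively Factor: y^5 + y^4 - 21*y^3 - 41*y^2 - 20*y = (y)*(y^4 + y^3 - 21*y^2 - 41*y - 20) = y*(y + 1)*(y^3 - 21*y - 20) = y*(y - 5)*(y + 1)*(y^2 + 5*y + 4) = y*(y - 5)*(y + 1)*(y + 4)*(y + 1)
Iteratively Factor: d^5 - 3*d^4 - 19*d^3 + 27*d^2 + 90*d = (d + 3)*(d^4 - 6*d^3 - d^2 + 30*d) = d*(d + 3)*(d^3 - 6*d^2 - d + 30) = d*(d - 5)*(d + 3)*(d^2 - d - 6) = d*(d - 5)*(d - 3)*(d + 3)*(d + 2)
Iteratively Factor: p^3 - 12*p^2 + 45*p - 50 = (p - 5)*(p^2 - 7*p + 10) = (p - 5)*(p - 2)*(p - 5)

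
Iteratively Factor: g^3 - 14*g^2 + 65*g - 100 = (g - 4)*(g^2 - 10*g + 25) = (g - 5)*(g - 4)*(g - 5)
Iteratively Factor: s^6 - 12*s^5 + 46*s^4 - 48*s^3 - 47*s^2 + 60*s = (s - 5)*(s^5 - 7*s^4 + 11*s^3 + 7*s^2 - 12*s) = (s - 5)*(s - 4)*(s^4 - 3*s^3 - s^2 + 3*s) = (s - 5)*(s - 4)*(s - 3)*(s^3 - s) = (s - 5)*(s - 4)*(s - 3)*(s - 1)*(s^2 + s) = s*(s - 5)*(s - 4)*(s - 3)*(s - 1)*(s + 1)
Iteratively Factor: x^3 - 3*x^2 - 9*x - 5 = (x - 5)*(x^2 + 2*x + 1) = (x - 5)*(x + 1)*(x + 1)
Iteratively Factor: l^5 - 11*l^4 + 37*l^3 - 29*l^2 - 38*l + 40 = (l - 2)*(l^4 - 9*l^3 + 19*l^2 + 9*l - 20) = (l - 2)*(l + 1)*(l^3 - 10*l^2 + 29*l - 20) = (l - 4)*(l - 2)*(l + 1)*(l^2 - 6*l + 5) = (l - 5)*(l - 4)*(l - 2)*(l + 1)*(l - 1)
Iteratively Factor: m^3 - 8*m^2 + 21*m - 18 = (m - 2)*(m^2 - 6*m + 9) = (m - 3)*(m - 2)*(m - 3)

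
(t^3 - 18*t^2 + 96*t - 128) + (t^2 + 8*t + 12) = t^3 - 17*t^2 + 104*t - 116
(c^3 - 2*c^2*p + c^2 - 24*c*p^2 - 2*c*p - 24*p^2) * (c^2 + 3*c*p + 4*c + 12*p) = c^5 + c^4*p + 5*c^4 - 30*c^3*p^2 + 5*c^3*p + 4*c^3 - 72*c^2*p^3 - 150*c^2*p^2 + 4*c^2*p - 360*c*p^3 - 120*c*p^2 - 288*p^3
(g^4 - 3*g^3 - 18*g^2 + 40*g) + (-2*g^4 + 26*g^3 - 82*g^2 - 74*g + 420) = -g^4 + 23*g^3 - 100*g^2 - 34*g + 420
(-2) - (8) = -10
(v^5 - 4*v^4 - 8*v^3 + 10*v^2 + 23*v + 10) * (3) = 3*v^5 - 12*v^4 - 24*v^3 + 30*v^2 + 69*v + 30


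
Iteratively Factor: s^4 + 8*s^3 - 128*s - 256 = (s + 4)*(s^3 + 4*s^2 - 16*s - 64) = (s + 4)^2*(s^2 - 16) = (s + 4)^3*(s - 4)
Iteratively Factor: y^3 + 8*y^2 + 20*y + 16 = (y + 2)*(y^2 + 6*y + 8) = (y + 2)*(y + 4)*(y + 2)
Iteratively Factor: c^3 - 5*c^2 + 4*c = (c)*(c^2 - 5*c + 4) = c*(c - 1)*(c - 4)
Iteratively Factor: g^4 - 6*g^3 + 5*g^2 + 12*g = (g - 3)*(g^3 - 3*g^2 - 4*g) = g*(g - 3)*(g^2 - 3*g - 4) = g*(g - 3)*(g + 1)*(g - 4)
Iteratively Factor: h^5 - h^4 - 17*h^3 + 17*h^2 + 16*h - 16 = (h + 4)*(h^4 - 5*h^3 + 3*h^2 + 5*h - 4) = (h - 4)*(h + 4)*(h^3 - h^2 - h + 1) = (h - 4)*(h - 1)*(h + 4)*(h^2 - 1) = (h - 4)*(h - 1)^2*(h + 4)*(h + 1)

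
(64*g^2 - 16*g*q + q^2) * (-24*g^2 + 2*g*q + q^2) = -1536*g^4 + 512*g^3*q + 8*g^2*q^2 - 14*g*q^3 + q^4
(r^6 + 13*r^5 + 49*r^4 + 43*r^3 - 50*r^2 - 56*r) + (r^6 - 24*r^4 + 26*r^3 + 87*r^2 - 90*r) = 2*r^6 + 13*r^5 + 25*r^4 + 69*r^3 + 37*r^2 - 146*r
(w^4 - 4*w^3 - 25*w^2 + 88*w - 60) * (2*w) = 2*w^5 - 8*w^4 - 50*w^3 + 176*w^2 - 120*w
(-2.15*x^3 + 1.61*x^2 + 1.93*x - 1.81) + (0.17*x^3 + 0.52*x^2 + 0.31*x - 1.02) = -1.98*x^3 + 2.13*x^2 + 2.24*x - 2.83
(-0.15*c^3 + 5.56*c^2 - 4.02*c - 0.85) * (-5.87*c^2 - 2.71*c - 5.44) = 0.8805*c^5 - 32.2307*c^4 + 9.3458*c^3 - 14.3627*c^2 + 24.1723*c + 4.624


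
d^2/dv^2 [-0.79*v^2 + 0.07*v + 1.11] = -1.58000000000000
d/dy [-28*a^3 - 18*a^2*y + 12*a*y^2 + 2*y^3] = -18*a^2 + 24*a*y + 6*y^2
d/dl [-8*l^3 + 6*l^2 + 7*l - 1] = -24*l^2 + 12*l + 7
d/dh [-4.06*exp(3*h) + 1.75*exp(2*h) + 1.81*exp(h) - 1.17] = (-12.18*exp(2*h) + 3.5*exp(h) + 1.81)*exp(h)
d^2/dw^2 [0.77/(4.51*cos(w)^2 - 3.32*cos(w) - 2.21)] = (62.647508*(1 - cos(w)^2)^2 - 34.588092*cos(w)^3 + 70.50967*cos(w)^2 + 63.52654*cos(w) - 94.971338)/(-4.51*cos(w)^2 + 3.32*cos(w) + 2.21)^3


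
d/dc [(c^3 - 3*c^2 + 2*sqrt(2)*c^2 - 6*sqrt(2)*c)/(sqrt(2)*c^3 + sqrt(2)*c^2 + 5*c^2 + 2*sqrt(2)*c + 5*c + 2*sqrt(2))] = (c^4 + 4*sqrt(2)*c^4 + 4*sqrt(2)*c^3 + 34*c^3 + 5*c^2 + 40*sqrt(2)*c^2 - 12*sqrt(2)*c + 16*c - 24)/(2*c^6 + 4*c^5 + 10*sqrt(2)*c^5 + 20*sqrt(2)*c^4 + 35*c^4 + 30*sqrt(2)*c^3 + 66*c^3 + 41*c^2 + 40*sqrt(2)*c^2 + 16*c + 20*sqrt(2)*c + 8)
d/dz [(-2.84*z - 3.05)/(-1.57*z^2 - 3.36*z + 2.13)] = (4.4588*z^2 + 9.5424*z - (2.84*z + 3.05)*(3.14*z + 3.36) - 6.0492)/(1.57*z^2 + 3.36*z - 2.13)^2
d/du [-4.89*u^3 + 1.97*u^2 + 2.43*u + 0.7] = -14.67*u^2 + 3.94*u + 2.43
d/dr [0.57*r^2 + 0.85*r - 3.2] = 1.14*r + 0.85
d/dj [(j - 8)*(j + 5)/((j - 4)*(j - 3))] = 4*(-j^2 + 26*j - 79)/(j^4 - 14*j^3 + 73*j^2 - 168*j + 144)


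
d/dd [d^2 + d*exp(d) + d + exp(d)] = d*exp(d) + 2*d + 2*exp(d) + 1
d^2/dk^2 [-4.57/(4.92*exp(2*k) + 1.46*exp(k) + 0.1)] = (-4.57*(9.84*exp(k) + 1.46)*(19.68*exp(k) + 2.92)*exp(k) + (89.9376*exp(k) + 6.6722)*(4.92*exp(2*k) + 1.46*exp(k) + 0.1))*exp(k)/(4.92*exp(2*k) + 1.46*exp(k) + 0.1)^3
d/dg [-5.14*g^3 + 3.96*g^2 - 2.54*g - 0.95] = -15.42*g^2 + 7.92*g - 2.54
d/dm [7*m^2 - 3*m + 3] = 14*m - 3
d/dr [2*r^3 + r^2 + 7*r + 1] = 6*r^2 + 2*r + 7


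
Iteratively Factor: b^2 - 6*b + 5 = (b - 5)*(b - 1)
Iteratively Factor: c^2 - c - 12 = (c + 3)*(c - 4)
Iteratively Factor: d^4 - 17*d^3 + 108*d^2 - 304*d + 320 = (d - 4)*(d^3 - 13*d^2 + 56*d - 80) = (d - 4)^2*(d^2 - 9*d + 20) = (d - 5)*(d - 4)^2*(d - 4)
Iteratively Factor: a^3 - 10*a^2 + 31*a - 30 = (a - 2)*(a^2 - 8*a + 15) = (a - 3)*(a - 2)*(a - 5)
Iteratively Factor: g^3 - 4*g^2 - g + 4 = (g - 1)*(g^2 - 3*g - 4) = (g - 4)*(g - 1)*(g + 1)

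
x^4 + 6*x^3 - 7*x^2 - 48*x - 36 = (x - 3)*(x + 1)*(x + 2)*(x + 6)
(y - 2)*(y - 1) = y^2 - 3*y + 2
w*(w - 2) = w^2 - 2*w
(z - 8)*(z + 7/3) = z^2 - 17*z/3 - 56/3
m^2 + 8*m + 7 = (m + 1)*(m + 7)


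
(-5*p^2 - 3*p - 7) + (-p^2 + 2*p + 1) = -6*p^2 - p - 6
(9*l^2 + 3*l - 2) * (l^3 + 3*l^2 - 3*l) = 9*l^5 + 30*l^4 - 20*l^3 - 15*l^2 + 6*l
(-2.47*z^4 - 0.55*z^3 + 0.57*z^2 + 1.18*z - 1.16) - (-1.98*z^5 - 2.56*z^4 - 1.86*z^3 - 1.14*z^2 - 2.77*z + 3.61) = 1.98*z^5 + 0.0899999999999999*z^4 + 1.31*z^3 + 1.71*z^2 + 3.95*z - 4.77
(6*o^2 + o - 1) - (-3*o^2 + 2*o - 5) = 9*o^2 - o + 4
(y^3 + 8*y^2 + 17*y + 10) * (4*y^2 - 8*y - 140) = 4*y^5 + 24*y^4 - 136*y^3 - 1216*y^2 - 2460*y - 1400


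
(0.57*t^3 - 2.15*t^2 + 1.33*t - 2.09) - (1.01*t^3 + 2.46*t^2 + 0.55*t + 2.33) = -0.44*t^3 - 4.61*t^2 + 0.78*t - 4.42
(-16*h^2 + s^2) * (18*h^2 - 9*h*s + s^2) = -288*h^4 + 144*h^3*s + 2*h^2*s^2 - 9*h*s^3 + s^4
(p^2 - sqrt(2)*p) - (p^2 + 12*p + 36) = -12*p - sqrt(2)*p - 36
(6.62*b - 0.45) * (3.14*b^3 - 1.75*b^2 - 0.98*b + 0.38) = 20.7868*b^4 - 12.998*b^3 - 5.7001*b^2 + 2.9566*b - 0.171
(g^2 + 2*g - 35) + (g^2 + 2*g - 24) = 2*g^2 + 4*g - 59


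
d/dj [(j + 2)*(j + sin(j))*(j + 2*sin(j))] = (j + 2)*(j + sin(j))*(2*cos(j) + 1) + (j + 2)*(j + 2*sin(j))*(cos(j) + 1) + (j + sin(j))*(j + 2*sin(j))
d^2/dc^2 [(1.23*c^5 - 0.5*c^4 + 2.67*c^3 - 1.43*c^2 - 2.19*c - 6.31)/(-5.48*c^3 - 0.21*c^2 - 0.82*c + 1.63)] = (-73.8747839999999*c^9 - 8.49290400000001*c^8 - 33.4882260000002*c^7 + 128.141228*c^6 + 491.554626*c^5 + 2014.585056*c^4 + 193.559076*c^3 + 446.83146*c^2 + 306.63444*c + 26.258556)/(164.566592*c^9 + 18.919152*c^8 + 74.599788*c^7 - 141.177459*c^6 - 0.0920820000000005*c^5 - 43.739445*c^4 + 42.546688*c^3 - 1.614189*c^2 + 6.535974*c - 4.330747)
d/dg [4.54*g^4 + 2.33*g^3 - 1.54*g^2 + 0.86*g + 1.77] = 18.16*g^3 + 6.99*g^2 - 3.08*g + 0.86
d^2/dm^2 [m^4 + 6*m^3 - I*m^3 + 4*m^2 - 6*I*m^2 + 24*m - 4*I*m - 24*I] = 12*m^2 + 6*m*(6 - I) + 8 - 12*I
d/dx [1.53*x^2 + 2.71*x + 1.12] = 3.06*x + 2.71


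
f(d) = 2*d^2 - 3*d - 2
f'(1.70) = 3.80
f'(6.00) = 21.00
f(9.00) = 133.00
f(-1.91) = 11.03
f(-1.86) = 10.50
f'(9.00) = 33.00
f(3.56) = 12.67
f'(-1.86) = -10.44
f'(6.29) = 22.16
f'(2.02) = 5.08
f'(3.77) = 12.08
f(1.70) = -1.32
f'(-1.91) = -10.64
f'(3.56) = 11.24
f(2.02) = 0.10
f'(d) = 4*d - 3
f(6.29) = 58.26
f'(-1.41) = -8.64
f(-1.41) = 6.21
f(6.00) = 52.00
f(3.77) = 15.12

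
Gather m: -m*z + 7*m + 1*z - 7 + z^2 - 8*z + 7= m*(7 - z) + z^2 - 7*z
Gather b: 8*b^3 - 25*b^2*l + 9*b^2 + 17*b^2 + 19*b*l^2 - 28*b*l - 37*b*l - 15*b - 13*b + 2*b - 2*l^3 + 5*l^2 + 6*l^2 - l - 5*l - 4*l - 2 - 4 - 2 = 8*b^3 + b^2*(26 - 25*l) + b*(19*l^2 - 65*l - 26) - 2*l^3 + 11*l^2 - 10*l - 8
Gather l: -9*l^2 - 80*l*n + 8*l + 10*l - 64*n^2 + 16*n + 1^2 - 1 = -9*l^2 + l*(18 - 80*n) - 64*n^2 + 16*n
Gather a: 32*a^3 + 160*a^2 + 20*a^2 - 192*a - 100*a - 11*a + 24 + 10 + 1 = 32*a^3 + 180*a^2 - 303*a + 35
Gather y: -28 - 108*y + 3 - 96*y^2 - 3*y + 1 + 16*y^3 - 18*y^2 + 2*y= 16*y^3 - 114*y^2 - 109*y - 24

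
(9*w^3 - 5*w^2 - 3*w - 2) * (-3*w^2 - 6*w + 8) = -27*w^5 - 39*w^4 + 111*w^3 - 16*w^2 - 12*w - 16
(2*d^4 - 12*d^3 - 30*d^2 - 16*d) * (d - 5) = 2*d^5 - 22*d^4 + 30*d^3 + 134*d^2 + 80*d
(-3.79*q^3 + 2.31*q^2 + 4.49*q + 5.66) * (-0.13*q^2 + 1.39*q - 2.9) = 0.4927*q^5 - 5.5684*q^4 + 13.6182*q^3 - 1.1937*q^2 - 5.1536*q - 16.414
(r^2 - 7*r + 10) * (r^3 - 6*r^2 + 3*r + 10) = r^5 - 13*r^4 + 55*r^3 - 71*r^2 - 40*r + 100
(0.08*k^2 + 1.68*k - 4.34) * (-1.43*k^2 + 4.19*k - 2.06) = -0.1144*k^4 - 2.0672*k^3 + 13.0806*k^2 - 21.6454*k + 8.9404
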